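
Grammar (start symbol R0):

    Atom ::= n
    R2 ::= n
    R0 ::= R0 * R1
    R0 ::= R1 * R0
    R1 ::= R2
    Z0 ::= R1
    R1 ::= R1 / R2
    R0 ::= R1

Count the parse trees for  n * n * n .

4

Parse trees for n * n * n:
  [R0 [R0 [R0 [R1 [R2 n]]] * [R1 [R2 n]]] * [R1 [R2 n]]]
  [R0 [R0 [R1 [R2 n]] * [R0 [R1 [R2 n]]]] * [R1 [R2 n]]]
  [R0 [R1 [R2 n]] * [R0 [R0 [R1 [R2 n]]] * [R1 [R2 n]]]]
  [R0 [R1 [R2 n]] * [R0 [R1 [R2 n]] * [R0 [R1 [R2 n]]]]]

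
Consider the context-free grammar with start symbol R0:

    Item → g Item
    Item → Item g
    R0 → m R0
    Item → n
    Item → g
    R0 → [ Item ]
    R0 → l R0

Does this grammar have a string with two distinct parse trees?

Witness: [ g g ]

Derivation 1: R0 ⇒ [ Item ] ⇒ [ g Item ] ⇒ [ g g ]
Derivation 2: R0 ⇒ [ Item ] ⇒ [ Item g ] ⇒ [ g g ]

Two distinct leftmost derivations for the same string.

Ambiguous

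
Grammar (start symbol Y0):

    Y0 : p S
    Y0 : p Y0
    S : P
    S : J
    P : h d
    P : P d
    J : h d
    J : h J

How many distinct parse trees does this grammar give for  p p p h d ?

Parse trees for p p p h d:
  [Y0 p [Y0 p [Y0 p [S [P h d]]]]]
  [Y0 p [Y0 p [Y0 p [S [J h d]]]]]

2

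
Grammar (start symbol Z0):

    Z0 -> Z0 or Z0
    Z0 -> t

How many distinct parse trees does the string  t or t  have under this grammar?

Parse trees for t or t:
  [Z0 [Z0 t] or [Z0 t]]

1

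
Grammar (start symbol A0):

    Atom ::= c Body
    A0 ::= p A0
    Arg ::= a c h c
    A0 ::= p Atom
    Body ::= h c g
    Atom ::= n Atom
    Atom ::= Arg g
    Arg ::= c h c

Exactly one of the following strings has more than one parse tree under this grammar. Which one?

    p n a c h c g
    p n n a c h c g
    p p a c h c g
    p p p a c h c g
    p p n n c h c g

p p n n c h c g

p n a c h c g: 1 tree
p n n a c h c g: 1 tree
p p a c h c g: 1 tree
p p p a c h c g: 1 tree
p p n n c h c g: 2 trees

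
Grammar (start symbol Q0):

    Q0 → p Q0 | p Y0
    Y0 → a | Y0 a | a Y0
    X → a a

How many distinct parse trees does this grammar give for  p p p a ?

1

Parse trees for p p p a:
  [Q0 p [Q0 p [Q0 p [Y0 a]]]]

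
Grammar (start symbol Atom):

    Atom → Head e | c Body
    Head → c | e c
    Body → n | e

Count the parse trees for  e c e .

Parse trees for e c e:
  [Atom [Head e c] e]

1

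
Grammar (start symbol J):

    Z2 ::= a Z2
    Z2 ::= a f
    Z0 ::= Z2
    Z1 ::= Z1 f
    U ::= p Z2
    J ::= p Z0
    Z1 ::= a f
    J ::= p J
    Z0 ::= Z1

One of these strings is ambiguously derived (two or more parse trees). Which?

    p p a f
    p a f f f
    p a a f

p p a f

p p a f: 2 trees
p a f f f: 1 tree
p a a f: 1 tree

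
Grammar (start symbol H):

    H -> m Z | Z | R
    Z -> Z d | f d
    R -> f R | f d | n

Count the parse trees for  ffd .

Parse trees for ffd:
  [H [R f [R f d]]]

1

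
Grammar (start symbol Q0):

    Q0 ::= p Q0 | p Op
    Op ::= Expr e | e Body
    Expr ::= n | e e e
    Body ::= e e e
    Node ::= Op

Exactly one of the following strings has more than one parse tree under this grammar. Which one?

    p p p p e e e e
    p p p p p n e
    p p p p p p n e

p p p p e e e e

p p p p e e e e: 2 trees
p p p p p n e: 1 tree
p p p p p p n e: 1 tree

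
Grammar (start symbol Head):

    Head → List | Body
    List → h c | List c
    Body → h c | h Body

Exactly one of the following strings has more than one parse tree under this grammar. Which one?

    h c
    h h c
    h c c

h c: 2 trees
h h c: 1 tree
h c c: 1 tree

h c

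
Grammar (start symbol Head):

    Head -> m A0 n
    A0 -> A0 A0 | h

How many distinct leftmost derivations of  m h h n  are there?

1

Parse trees for m h h n:
  [Head m [A0 [A0 h] [A0 h]] n]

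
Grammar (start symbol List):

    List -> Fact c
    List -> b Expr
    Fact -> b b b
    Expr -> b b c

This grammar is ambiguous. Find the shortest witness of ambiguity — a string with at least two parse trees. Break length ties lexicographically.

b b b c

length 4: b b b c has 2 parse trees

Two derivations of b b b c:
  List ⇒ Fact c ⇒ b b b c
  List ⇒ b Expr ⇒ b b b c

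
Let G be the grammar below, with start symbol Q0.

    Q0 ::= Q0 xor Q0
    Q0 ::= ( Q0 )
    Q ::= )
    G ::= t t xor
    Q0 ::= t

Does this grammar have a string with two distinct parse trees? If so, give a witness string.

Ambiguous

Witness: t xor t xor t

Derivation 1: Q0 ⇒ Q0 xor Q0 ⇒ Q0 xor Q0 xor Q0 ⇒ t xor Q0 xor Q0 ⇒ t xor t xor Q0 ⇒ t xor t xor t
Derivation 2: Q0 ⇒ Q0 xor Q0 ⇒ t xor Q0 ⇒ t xor Q0 xor Q0 ⇒ t xor t xor Q0 ⇒ t xor t xor t

Two distinct leftmost derivations for the same string.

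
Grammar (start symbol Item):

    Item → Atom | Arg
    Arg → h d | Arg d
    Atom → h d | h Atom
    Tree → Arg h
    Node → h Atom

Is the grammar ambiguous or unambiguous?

Ambiguous

Witness: h d

Derivation 1: Item ⇒ Atom ⇒ h d
Derivation 2: Item ⇒ Arg ⇒ h d

Two distinct leftmost derivations for the same string.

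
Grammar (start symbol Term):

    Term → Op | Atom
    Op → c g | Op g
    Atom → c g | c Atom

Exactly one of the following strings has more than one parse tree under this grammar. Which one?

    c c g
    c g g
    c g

c g

c c g: 1 tree
c g g: 1 tree
c g: 2 trees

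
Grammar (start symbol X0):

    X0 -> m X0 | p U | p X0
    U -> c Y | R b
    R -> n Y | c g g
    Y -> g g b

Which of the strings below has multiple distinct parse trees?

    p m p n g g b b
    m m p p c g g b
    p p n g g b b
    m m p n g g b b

p m p n g g b b: 1 tree
m m p p c g g b: 2 trees
p p n g g b b: 1 tree
m m p n g g b b: 1 tree

m m p p c g g b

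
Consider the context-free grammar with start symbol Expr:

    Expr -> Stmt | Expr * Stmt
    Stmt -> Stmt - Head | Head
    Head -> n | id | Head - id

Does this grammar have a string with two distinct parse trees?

Witness: id - id

Derivation 1: Expr ⇒ Stmt ⇒ Stmt - Head ⇒ Head - Head ⇒ id - Head ⇒ id - id
Derivation 2: Expr ⇒ Stmt ⇒ Head ⇒ Head - id ⇒ id - id

Two distinct leftmost derivations for the same string.

Ambiguous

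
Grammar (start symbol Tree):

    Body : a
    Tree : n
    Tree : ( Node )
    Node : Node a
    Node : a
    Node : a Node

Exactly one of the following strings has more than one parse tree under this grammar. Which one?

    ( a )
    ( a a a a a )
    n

( a ): 1 tree
( a a a a a ): 16 trees
n: 1 tree

( a a a a a )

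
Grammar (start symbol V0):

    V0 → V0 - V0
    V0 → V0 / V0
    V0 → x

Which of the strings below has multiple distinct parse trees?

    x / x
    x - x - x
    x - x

x / x: 1 tree
x - x - x: 2 trees
x - x: 1 tree

x - x - x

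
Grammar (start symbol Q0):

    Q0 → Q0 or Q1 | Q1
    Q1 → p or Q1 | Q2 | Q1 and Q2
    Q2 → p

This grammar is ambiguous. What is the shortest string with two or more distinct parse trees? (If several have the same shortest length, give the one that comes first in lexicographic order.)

p or p

length 1: no string has ≥2 trees
length 3: p or p has 2 parse trees

Two derivations of p or p:
  Q0 ⇒ Q0 or Q1 ⇒ Q1 or Q1 ⇒ Q2 or Q1 ⇒ p or Q1 ⇒ p or Q2 ⇒ p or p
  Q0 ⇒ Q1 ⇒ p or Q1 ⇒ p or Q2 ⇒ p or p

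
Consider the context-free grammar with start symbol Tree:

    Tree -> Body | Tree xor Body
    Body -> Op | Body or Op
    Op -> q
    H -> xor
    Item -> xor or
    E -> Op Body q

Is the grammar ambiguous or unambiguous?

Unambiguous

Only Tree, Body, Op are reachable from Tree; ignoring the rest: The grammar is stratified — Tree handles 'xor' (left-recursive), Body handles 'or', Op atoms. Each operator has a fixed associativity and precedence level, so every string has one parse.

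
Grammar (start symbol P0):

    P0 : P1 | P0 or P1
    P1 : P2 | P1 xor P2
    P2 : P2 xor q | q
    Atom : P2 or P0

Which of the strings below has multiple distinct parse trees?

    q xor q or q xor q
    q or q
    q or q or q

q xor q or q xor q: 4 trees
q or q: 1 tree
q or q or q: 1 tree

q xor q or q xor q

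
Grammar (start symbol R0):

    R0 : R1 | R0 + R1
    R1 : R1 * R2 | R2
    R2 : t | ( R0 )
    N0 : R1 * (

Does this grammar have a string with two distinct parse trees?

Unambiguous

(N0 is unreachable from R0, so its rules don't affect L(R0).) The grammar is stratified — R0 handles '+' (left-recursive), R1 handles '*', R2 atoms. Each operator has a fixed associativity and precedence level, so every string has one parse.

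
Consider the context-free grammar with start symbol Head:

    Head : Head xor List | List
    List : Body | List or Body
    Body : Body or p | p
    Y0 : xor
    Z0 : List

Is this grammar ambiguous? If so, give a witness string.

Witness: p or p

Derivation 1: Head ⇒ List ⇒ Body ⇒ Body or p ⇒ p or p
Derivation 2: Head ⇒ List ⇒ List or Body ⇒ Body or Body ⇒ p or Body ⇒ p or p

Two distinct leftmost derivations for the same string.

Ambiguous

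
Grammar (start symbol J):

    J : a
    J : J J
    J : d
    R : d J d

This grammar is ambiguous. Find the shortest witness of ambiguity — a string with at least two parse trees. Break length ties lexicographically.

length 1: no string has ≥2 trees
length 2: no string has ≥2 trees
length 3: a a a has 2 parse trees

Two derivations of a a a:
  J ⇒ J J ⇒ a J ⇒ a J J ⇒ a a J ⇒ a a a
  J ⇒ J J ⇒ J J J ⇒ a J J ⇒ a a J ⇒ a a a

a a a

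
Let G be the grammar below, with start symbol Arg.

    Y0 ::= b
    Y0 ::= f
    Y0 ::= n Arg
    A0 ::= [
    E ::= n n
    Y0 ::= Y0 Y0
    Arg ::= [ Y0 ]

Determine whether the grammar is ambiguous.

Ambiguous

Witness: [ b b b ]

Derivation 1: Arg ⇒ [ Y0 ] ⇒ [ Y0 Y0 ] ⇒ [ b Y0 ] ⇒ [ b Y0 Y0 ] ⇒ [ b b Y0 ] ⇒ [ b b b ]
Derivation 2: Arg ⇒ [ Y0 ] ⇒ [ Y0 Y0 ] ⇒ [ Y0 Y0 Y0 ] ⇒ [ b Y0 Y0 ] ⇒ [ b b Y0 ] ⇒ [ b b b ]

Two distinct leftmost derivations for the same string.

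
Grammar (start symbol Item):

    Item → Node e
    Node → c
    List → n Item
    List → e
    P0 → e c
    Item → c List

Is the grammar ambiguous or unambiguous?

Ambiguous

Witness: c e

Derivation 1: Item ⇒ Node e ⇒ c e
Derivation 2: Item ⇒ c List ⇒ c e

Two distinct leftmost derivations for the same string.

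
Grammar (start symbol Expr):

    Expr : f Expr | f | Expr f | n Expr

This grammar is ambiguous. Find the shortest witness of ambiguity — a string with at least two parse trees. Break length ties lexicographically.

f f

length 1: no string has ≥2 trees
length 2: f f has 2 parse trees

Two derivations of f f:
  Expr ⇒ f Expr ⇒ f f
  Expr ⇒ Expr f ⇒ f f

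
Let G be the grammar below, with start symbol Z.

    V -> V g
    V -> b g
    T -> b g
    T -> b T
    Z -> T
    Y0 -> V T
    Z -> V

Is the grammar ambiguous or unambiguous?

Witness: b g

Derivation 1: Z ⇒ T ⇒ b g
Derivation 2: Z ⇒ V ⇒ b g

Two distinct leftmost derivations for the same string.

Ambiguous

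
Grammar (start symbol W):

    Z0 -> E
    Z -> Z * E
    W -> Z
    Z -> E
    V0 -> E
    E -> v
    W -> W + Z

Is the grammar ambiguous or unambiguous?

Unambiguous

Only W, Z, E are reachable from W; ignoring the rest: This is a standard precedence ladder (W over Z over E), with each level left-recursive on its own operator ('+' at W, '*' at Z). That structure is LR(1), hence unambiguous.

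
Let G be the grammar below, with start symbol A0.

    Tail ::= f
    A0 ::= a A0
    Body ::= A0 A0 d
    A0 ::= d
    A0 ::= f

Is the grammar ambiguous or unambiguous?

Only A0 is reachable from A0; ignoring the rest: The reachable rules are right-linear with at most one rule per (nonterminal, next-terminal) pair. Each input token forces the next rule, so parsing is deterministic.

Unambiguous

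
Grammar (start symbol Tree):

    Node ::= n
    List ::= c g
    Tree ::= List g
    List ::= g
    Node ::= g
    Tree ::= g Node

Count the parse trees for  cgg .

1

Parse trees for cgg:
  [Tree [List c g] g]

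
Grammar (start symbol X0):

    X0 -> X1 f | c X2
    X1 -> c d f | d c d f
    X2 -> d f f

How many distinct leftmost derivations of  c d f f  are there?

Parse trees for c d f f:
  [X0 [X1 c d f] f]
  [X0 c [X2 d f f]]

2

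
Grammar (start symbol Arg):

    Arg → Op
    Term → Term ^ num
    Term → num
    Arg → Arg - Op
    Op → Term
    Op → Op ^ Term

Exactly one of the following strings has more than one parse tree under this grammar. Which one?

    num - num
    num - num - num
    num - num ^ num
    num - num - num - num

num - num ^ num

num - num: 1 tree
num - num - num: 1 tree
num - num ^ num: 2 trees
num - num - num - num: 1 tree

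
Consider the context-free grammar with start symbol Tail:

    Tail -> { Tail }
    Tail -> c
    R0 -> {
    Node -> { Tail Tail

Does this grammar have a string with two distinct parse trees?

Unambiguous

(Node, R0 are unreachable from Tail, so their rules don't affect L(Tail).) L(Tail) is { openⁿ atom closeⁿ : n ≥ 0 }. The bracket depth fixes n, and the derivation is forced at every step.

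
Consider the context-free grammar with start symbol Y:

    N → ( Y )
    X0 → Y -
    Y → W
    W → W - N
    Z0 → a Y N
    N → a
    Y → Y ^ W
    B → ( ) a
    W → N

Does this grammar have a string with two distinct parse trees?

Unambiguous

Only Y, W, N are reachable from Y; ignoring the rest: Y → Y ^ W | W  ;  W → W - N | N  — a left-associative chain with N at the bottom. Each string factors uniquely by precedence.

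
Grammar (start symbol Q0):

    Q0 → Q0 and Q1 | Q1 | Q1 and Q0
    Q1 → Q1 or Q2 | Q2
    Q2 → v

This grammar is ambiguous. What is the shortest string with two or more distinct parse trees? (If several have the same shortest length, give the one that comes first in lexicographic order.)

v and v

length 1: no string has ≥2 trees
length 3: v and v has 2 parse trees

Two derivations of v and v:
  Q0 ⇒ Q0 and Q1 ⇒ Q1 and Q1 ⇒ Q2 and Q1 ⇒ v and Q1 ⇒ v and Q2 ⇒ v and v
  Q0 ⇒ Q1 and Q0 ⇒ Q2 and Q0 ⇒ v and Q0 ⇒ v and Q1 ⇒ v and Q2 ⇒ v and v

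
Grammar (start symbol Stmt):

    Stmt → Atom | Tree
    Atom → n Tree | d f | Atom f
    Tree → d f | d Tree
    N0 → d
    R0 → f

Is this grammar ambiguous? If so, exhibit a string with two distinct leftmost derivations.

Ambiguous

Witness: d f

Derivation 1: Stmt ⇒ Atom ⇒ d f
Derivation 2: Stmt ⇒ Tree ⇒ d f

Two distinct leftmost derivations for the same string.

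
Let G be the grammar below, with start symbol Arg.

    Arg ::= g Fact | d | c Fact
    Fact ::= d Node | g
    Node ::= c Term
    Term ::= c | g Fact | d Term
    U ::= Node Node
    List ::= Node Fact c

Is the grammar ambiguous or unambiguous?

Only Arg, Fact, Node, Term are reachable from Arg; ignoring the rest: Restricted to the reachable nonterminals, every rule has the form A → t or A → t B, and no two rules for the same A share a first terminal. The grammar encodes a DFA — one run per string.

Unambiguous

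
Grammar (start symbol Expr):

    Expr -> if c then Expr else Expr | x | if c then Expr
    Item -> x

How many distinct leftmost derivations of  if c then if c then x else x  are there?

2

Parse trees for if c then if c then x else x:
  [Expr if c then [Expr if c then [Expr x]] else [Expr x]]
  [Expr if c then [Expr if c then [Expr x] else [Expr x]]]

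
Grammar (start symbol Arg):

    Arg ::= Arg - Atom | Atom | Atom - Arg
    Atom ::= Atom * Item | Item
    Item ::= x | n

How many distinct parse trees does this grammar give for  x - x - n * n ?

Parse trees for x - x - n * n:
  [Arg [Arg [Arg [Atom [Item x]]] - [Atom [Item x]]] - [Atom [Atom [Item n]] * [Item n]]]
  [Arg [Arg [Atom [Item x]] - [Arg [Atom [Item x]]]] - [Atom [Atom [Item n]] * [Item n]]]
  [Arg [Atom [Item x]] - [Arg [Arg [Atom [Item x]]] - [Atom [Atom [Item n]] * [Item n]]]]
  [Arg [Atom [Item x]] - [Arg [Atom [Item x]] - [Arg [Atom [Atom [Item n]] * [Item n]]]]]

4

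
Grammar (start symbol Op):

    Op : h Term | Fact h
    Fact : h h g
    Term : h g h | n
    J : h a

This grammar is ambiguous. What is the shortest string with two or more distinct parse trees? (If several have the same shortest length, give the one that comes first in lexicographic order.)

h h g h

length 2: no string has ≥2 trees
length 4: h h g h has 2 parse trees

Two derivations of h h g h:
  Op ⇒ h Term ⇒ h h g h
  Op ⇒ Fact h ⇒ h h g h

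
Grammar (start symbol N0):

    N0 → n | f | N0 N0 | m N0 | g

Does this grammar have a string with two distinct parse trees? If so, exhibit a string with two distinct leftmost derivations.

Witness: f f f

Derivation 1: N0 ⇒ N0 N0 ⇒ f N0 ⇒ f N0 N0 ⇒ f f N0 ⇒ f f f
Derivation 2: N0 ⇒ N0 N0 ⇒ N0 N0 N0 ⇒ f N0 N0 ⇒ f f N0 ⇒ f f f

Two distinct leftmost derivations for the same string.

Ambiguous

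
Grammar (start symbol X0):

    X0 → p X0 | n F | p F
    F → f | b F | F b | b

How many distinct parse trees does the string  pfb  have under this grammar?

Parse trees for pfb:
  [X0 p [F [F f] b]]

1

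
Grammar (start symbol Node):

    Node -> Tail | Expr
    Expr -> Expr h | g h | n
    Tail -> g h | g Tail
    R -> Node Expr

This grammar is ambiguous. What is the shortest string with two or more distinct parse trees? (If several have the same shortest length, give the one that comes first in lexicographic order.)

length 1: no string has ≥2 trees
length 2: g h has 2 parse trees

Two derivations of g h:
  Node ⇒ Tail ⇒ g h
  Node ⇒ Expr ⇒ g h

g h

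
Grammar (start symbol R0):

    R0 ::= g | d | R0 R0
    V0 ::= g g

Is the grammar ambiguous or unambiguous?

Ambiguous

Witness: d d d

Derivation 1: R0 ⇒ R0 R0 ⇒ d R0 ⇒ d R0 R0 ⇒ d d R0 ⇒ d d d
Derivation 2: R0 ⇒ R0 R0 ⇒ R0 R0 R0 ⇒ d R0 R0 ⇒ d d R0 ⇒ d d d

Two distinct leftmost derivations for the same string.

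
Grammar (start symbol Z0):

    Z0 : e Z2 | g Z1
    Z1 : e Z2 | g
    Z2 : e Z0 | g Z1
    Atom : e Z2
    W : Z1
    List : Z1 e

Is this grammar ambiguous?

Only Z0, Z1, Z2 are reachable from Z0; ignoring the rest: Each reachable nonterminal has at most one production per leading terminal, and all productions are right-linear; the derivation is determined token-by-token.

Unambiguous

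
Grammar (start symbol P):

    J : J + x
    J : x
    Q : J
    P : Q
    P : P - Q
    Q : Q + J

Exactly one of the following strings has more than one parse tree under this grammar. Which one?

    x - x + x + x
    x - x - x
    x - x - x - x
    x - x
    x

x - x + x + x: 4 trees
x - x - x: 1 tree
x - x - x - x: 1 tree
x - x: 1 tree
x: 1 tree

x - x + x + x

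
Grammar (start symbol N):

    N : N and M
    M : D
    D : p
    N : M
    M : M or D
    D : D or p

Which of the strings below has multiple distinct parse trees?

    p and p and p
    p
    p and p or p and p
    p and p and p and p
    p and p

p and p or p and p

p and p and p: 1 tree
p: 1 tree
p and p or p and p: 2 trees
p and p and p and p: 1 tree
p and p: 1 tree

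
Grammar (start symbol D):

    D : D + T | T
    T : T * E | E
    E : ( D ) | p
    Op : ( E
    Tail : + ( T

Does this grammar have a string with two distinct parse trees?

Unambiguous

(Op, Tail are unreachable from D, so their rules don't affect L(D).) The grammar is stratified — D handles '+' (left-recursive), T handles '*', E atoms. Each operator has a fixed associativity and precedence level, so every string has one parse.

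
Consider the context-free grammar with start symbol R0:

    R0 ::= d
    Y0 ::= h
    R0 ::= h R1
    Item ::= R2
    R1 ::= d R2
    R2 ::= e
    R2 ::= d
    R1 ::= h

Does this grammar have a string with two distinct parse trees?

(Item, Y0 are unreachable from R0, so their rules don't affect L(R0).) Restricted to the reachable nonterminals, every rule has the form A → t or A → t B, and no two rules for the same A share a first terminal. The grammar encodes a DFA — one run per string.

Unambiguous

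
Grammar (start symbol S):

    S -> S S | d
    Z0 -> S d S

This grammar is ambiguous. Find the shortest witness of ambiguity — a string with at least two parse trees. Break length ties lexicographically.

d d d

length 1: no string has ≥2 trees
length 2: no string has ≥2 trees
length 3: d d d has 2 parse trees

Two derivations of d d d:
  S ⇒ S S ⇒ S S S ⇒ d S S ⇒ d d S ⇒ d d d
  S ⇒ S S ⇒ d S ⇒ d S S ⇒ d d S ⇒ d d d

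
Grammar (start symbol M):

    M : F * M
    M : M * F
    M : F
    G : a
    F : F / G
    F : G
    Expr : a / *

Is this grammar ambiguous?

Witness: a * a

Derivation 1: M ⇒ F * M ⇒ G * M ⇒ a * M ⇒ a * F ⇒ a * G ⇒ a * a
Derivation 2: M ⇒ M * F ⇒ F * F ⇒ G * F ⇒ a * F ⇒ a * G ⇒ a * a

Two distinct leftmost derivations for the same string.

Ambiguous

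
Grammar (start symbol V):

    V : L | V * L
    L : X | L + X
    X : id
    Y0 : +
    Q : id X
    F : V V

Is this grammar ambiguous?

(Y0, Q, F are unreachable from V, so their rules don't affect L(V).) This is a standard precedence ladder (V over L over X), with each level left-recursive on its own operator ('*' at V, '+' at L). That structure is LR(1), hence unambiguous.

Unambiguous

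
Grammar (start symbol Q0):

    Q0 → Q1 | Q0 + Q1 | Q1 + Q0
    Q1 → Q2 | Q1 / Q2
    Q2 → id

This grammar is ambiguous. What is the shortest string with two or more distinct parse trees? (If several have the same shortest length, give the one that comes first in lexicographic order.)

id + id

length 1: no string has ≥2 trees
length 3: id + id has 2 parse trees

Two derivations of id + id:
  Q0 ⇒ Q0 + Q1 ⇒ Q1 + Q1 ⇒ Q2 + Q1 ⇒ id + Q1 ⇒ id + Q2 ⇒ id + id
  Q0 ⇒ Q1 + Q0 ⇒ Q2 + Q0 ⇒ id + Q0 ⇒ id + Q1 ⇒ id + Q2 ⇒ id + id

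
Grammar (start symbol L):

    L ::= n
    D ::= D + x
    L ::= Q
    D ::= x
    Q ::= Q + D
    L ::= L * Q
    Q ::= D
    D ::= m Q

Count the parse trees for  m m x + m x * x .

3

Parse trees for m m x + m x * x:
  [L [L [Q [Q [D m [Q [D m [Q [D x]]]]]] + [D m [Q [D x]]]]] * [Q [D x]]]
  [L [L [Q [D m [Q [Q [D m [Q [D x]]]] + [D m [Q [D x]]]]]]] * [Q [D x]]]
  [L [L [Q [D m [Q [D m [Q [Q [D x]] + [D m [Q [D x]]]]]]]]] * [Q [D x]]]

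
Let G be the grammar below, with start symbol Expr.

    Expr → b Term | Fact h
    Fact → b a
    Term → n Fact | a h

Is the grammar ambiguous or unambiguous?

Ambiguous

Witness: b a h

Derivation 1: Expr ⇒ b Term ⇒ b a h
Derivation 2: Expr ⇒ Fact h ⇒ b a h

Two distinct leftmost derivations for the same string.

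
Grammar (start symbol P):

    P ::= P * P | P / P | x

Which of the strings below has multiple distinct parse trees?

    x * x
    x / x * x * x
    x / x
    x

x / x * x * x

x * x: 1 tree
x / x * x * x: 5 trees
x / x: 1 tree
x: 1 tree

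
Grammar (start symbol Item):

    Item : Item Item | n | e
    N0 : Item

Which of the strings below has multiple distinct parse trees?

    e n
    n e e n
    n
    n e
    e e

e n: 1 tree
n e e n: 5 trees
n: 1 tree
n e: 1 tree
e e: 1 tree

n e e n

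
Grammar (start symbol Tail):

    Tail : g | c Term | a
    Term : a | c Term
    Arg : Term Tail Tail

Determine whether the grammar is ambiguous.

Unambiguous

(Arg is unreachable from Tail, so its rules don't affect L(Tail).) Each reachable nonterminal has at most one production per leading terminal, and all productions are right-linear; the derivation is determined token-by-token.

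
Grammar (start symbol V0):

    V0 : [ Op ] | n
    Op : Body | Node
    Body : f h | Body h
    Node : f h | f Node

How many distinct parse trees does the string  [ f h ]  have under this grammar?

2

Parse trees for [ f h ]:
  [V0 [ [Op [Body f h]] ]]
  [V0 [ [Op [Node f h]] ]]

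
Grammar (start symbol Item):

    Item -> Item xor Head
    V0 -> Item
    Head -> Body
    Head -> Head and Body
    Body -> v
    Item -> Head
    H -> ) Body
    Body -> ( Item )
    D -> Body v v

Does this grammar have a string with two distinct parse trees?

Unambiguous

Only Item, Head, Body are reachable from Item; ignoring the rest: Item → Item xor Head | Head  ;  Head → Head and Body | Body  — a left-associative chain with Body at the bottom. Each string factors uniquely by precedence.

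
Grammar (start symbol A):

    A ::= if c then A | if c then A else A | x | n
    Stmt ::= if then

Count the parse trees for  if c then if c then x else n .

2

Parse trees for if c then if c then x else n:
  [A if c then [A if c then [A x] else [A n]]]
  [A if c then [A if c then [A x]] else [A n]]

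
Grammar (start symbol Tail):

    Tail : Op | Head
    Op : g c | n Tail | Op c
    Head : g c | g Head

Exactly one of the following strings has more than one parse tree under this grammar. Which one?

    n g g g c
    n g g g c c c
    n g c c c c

n g g g c: 1 tree
n g g g c c c: 1 tree
n g c c c c: 5 trees

n g c c c c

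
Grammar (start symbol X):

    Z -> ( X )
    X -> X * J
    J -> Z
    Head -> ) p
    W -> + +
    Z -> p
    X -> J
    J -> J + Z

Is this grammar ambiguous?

(Head, W are unreachable from X, so their rules don't affect L(X).) This is a standard precedence ladder (X over J over Z), with each level left-recursive on its own operator ('*' at X, '+' at J). That structure is LR(1), hence unambiguous.

Unambiguous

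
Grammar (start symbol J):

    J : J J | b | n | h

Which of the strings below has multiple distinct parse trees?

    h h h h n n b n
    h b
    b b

h h h h n n b n: 429 trees
h b: 1 tree
b b: 1 tree

h h h h n n b n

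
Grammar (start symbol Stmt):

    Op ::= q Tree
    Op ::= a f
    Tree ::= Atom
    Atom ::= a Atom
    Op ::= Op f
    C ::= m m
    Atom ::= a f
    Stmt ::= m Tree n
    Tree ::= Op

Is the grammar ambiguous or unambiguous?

Witness: m a f n

Derivation 1: Stmt ⇒ m Tree n ⇒ m Atom n ⇒ m a f n
Derivation 2: Stmt ⇒ m Tree n ⇒ m Op n ⇒ m a f n

Two distinct leftmost derivations for the same string.

Ambiguous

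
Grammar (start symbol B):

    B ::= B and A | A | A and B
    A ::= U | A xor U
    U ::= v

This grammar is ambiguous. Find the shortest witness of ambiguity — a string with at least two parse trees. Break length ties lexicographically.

v and v

length 1: no string has ≥2 trees
length 3: v and v has 2 parse trees

Two derivations of v and v:
  B ⇒ B and A ⇒ A and A ⇒ U and A ⇒ v and A ⇒ v and U ⇒ v and v
  B ⇒ A and B ⇒ U and B ⇒ v and B ⇒ v and A ⇒ v and U ⇒ v and v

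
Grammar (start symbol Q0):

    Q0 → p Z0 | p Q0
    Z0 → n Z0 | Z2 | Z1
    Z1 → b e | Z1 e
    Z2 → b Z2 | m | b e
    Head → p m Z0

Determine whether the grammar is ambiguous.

Witness: p b e

Derivation 1: Q0 ⇒ p Z0 ⇒ p Z2 ⇒ p b e
Derivation 2: Q0 ⇒ p Z0 ⇒ p Z1 ⇒ p b e

Two distinct leftmost derivations for the same string.

Ambiguous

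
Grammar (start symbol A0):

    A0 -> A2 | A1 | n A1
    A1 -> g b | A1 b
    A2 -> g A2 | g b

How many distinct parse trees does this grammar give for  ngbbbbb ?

Parse trees for ngbbbbb:
  [A0 n [A1 [A1 [A1 [A1 [A1 g b] b] b] b] b]]

1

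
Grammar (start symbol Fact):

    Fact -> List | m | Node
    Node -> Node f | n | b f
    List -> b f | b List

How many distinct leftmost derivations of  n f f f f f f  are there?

Parse trees for n f f f f f f:
  [Fact [Node [Node [Node [Node [Node [Node [Node n] f] f] f] f] f] f]]

1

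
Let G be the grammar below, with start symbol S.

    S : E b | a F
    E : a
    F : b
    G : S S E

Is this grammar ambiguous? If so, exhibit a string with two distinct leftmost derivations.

Witness: a b

Derivation 1: S ⇒ E b ⇒ a b
Derivation 2: S ⇒ a F ⇒ a b

Two distinct leftmost derivations for the same string.

Ambiguous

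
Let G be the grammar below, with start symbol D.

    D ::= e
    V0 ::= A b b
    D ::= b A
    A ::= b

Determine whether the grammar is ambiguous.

Only D, A are reachable from D; ignoring the rest: The reachable rules are right-linear with at most one rule per (nonterminal, next-terminal) pair. Each input token forces the next rule, so parsing is deterministic.

Unambiguous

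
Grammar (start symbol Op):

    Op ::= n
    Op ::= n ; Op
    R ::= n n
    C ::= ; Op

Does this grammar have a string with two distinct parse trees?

Unambiguous

(R, C are unreachable from Op, so their rules don't affect L(Op).) Right-recursive list with a separator: after each atom, whether the separator follows determines the rule. One parse per string.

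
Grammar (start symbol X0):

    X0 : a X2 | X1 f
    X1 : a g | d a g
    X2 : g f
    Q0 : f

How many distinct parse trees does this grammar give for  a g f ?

2

Parse trees for a g f:
  [X0 a [X2 g f]]
  [X0 [X1 a g] f]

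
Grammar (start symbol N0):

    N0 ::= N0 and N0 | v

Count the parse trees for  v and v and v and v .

Parse trees for v and v and v and v:
  [N0 [N0 v] and [N0 [N0 v] and [N0 [N0 v] and [N0 v]]]]
  [N0 [N0 v] and [N0 [N0 [N0 v] and [N0 v]] and [N0 v]]]
  [N0 [N0 [N0 v] and [N0 v]] and [N0 [N0 v] and [N0 v]]]
  [N0 [N0 [N0 v] and [N0 [N0 v] and [N0 v]]] and [N0 v]]
  [N0 [N0 [N0 [N0 v] and [N0 v]] and [N0 v]] and [N0 v]]

5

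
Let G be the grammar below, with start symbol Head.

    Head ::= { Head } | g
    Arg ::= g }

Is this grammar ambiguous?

Only Head is reachable from Head; ignoring the rest: Each string is a nest of matched brackets around a single atom. An opening bracket forces the recursive rule; an atom forces the base rule.

Unambiguous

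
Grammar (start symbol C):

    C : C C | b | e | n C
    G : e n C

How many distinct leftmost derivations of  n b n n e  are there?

2

Parse trees for n b n n e:
  [C [C n [C b]] [C n [C n [C e]]]]
  [C n [C [C b] [C n [C n [C e]]]]]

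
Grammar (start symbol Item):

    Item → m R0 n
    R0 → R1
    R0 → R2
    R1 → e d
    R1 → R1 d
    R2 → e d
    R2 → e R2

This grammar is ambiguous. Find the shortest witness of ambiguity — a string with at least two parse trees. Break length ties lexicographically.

length 4: m e d n has 2 parse trees

Two derivations of m e d n:
  Item ⇒ m R0 n ⇒ m R1 n ⇒ m e d n
  Item ⇒ m R0 n ⇒ m R2 n ⇒ m e d n

m e d n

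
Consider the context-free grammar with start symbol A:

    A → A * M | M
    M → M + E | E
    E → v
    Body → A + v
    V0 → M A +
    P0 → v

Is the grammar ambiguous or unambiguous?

Only A, M, E are reachable from A; ignoring the rest: This is a standard precedence ladder (A over M over E), with each level left-recursive on its own operator ('*' at A, '+' at M). That structure is LR(1), hence unambiguous.

Unambiguous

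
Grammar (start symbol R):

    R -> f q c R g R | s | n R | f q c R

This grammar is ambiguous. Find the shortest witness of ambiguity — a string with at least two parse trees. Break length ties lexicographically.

f q c f q c s g s

length 1: no string has ≥2 trees
length 2: no string has ≥2 trees
length 3: no string has ≥2 trees
length 4: no string has ≥2 trees
length 5: no string has ≥2 trees
length 6: no string has ≥2 trees
length 7: no string has ≥2 trees
length 8: no string has ≥2 trees
length 9: f q c f q c s g s has 2 parse trees

Two derivations of f q c f q c s g s:
  R ⇒ f q c R g R ⇒ f q c f q c R g R ⇒ f q c f q c s g R ⇒ f q c f q c s g s
  R ⇒ f q c R ⇒ f q c f q c R g R ⇒ f q c f q c s g R ⇒ f q c f q c s g s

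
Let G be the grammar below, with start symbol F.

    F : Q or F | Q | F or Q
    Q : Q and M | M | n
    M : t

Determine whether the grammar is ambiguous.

Ambiguous

Witness: n or n

Derivation 1: F ⇒ Q or F ⇒ n or F ⇒ n or Q ⇒ n or n
Derivation 2: F ⇒ F or Q ⇒ Q or Q ⇒ n or Q ⇒ n or n

Two distinct leftmost derivations for the same string.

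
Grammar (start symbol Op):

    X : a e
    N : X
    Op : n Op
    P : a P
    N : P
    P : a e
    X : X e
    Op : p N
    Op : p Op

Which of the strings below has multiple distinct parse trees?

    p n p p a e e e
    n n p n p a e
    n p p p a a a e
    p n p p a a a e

n n p n p a e

p n p p a e e e: 1 tree
n n p n p a e: 2 trees
n p p p a a a e: 1 tree
p n p p a a a e: 1 tree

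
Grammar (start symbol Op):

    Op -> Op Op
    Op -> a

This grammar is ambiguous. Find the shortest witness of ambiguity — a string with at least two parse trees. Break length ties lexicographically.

a a a

length 1: no string has ≥2 trees
length 2: no string has ≥2 trees
length 3: a a a has 2 parse trees

Two derivations of a a a:
  Op ⇒ Op Op ⇒ Op Op Op ⇒ a Op Op ⇒ a a Op ⇒ a a a
  Op ⇒ Op Op ⇒ a Op ⇒ a Op Op ⇒ a a Op ⇒ a a a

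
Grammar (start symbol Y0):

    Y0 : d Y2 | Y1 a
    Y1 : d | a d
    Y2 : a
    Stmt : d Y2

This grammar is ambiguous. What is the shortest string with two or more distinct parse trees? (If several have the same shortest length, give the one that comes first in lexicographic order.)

length 2: d a has 2 parse trees

Two derivations of d a:
  Y0 ⇒ d Y2 ⇒ d a
  Y0 ⇒ Y1 a ⇒ d a

d a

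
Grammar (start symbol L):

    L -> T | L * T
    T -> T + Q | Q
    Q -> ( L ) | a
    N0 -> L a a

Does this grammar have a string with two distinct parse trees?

Unambiguous

(N0 is unreachable from L, so its rules don't affect L(L).) L → L * T | T  ;  T → T + Q | Q  — a left-associative chain with Q at the bottom. Each string factors uniquely by precedence.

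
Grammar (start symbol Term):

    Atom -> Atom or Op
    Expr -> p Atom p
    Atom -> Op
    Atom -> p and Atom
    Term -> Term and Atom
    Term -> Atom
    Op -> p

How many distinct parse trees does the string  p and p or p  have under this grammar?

3

Parse trees for p and p or p:
  [Term [Term [Atom [Op p]]] and [Atom [Atom [Op p]] or [Op p]]]
  [Term [Atom [Atom p and [Atom [Op p]]] or [Op p]]]
  [Term [Atom p and [Atom [Atom [Op p]] or [Op p]]]]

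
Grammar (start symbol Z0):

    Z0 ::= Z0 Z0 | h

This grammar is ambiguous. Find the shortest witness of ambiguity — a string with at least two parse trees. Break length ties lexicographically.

h h h

length 1: no string has ≥2 trees
length 2: no string has ≥2 trees
length 3: h h h has 2 parse trees

Two derivations of h h h:
  Z0 ⇒ Z0 Z0 ⇒ Z0 Z0 Z0 ⇒ h Z0 Z0 ⇒ h h Z0 ⇒ h h h
  Z0 ⇒ Z0 Z0 ⇒ h Z0 ⇒ h Z0 Z0 ⇒ h h Z0 ⇒ h h h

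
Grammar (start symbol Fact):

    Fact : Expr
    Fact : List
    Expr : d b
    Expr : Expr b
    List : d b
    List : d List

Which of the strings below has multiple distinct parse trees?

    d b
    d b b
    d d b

d b

d b: 2 trees
d b b: 1 tree
d d b: 1 tree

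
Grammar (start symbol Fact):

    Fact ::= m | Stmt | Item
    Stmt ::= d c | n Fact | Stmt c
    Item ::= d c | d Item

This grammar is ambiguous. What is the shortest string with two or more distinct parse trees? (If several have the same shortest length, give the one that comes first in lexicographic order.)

length 1: no string has ≥2 trees
length 2: d c has 2 parse trees

Two derivations of d c:
  Fact ⇒ Stmt ⇒ d c
  Fact ⇒ Item ⇒ d c

d c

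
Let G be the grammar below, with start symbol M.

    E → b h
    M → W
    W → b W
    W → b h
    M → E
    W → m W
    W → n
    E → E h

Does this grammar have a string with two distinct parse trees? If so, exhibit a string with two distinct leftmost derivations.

Ambiguous

Witness: b h

Derivation 1: M ⇒ W ⇒ b h
Derivation 2: M ⇒ E ⇒ b h

Two distinct leftmost derivations for the same string.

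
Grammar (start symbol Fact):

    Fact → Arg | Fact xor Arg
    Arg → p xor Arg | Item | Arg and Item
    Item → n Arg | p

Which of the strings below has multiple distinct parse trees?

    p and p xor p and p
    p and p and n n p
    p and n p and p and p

p and n p and p and p

p and p xor p and p: 1 tree
p and p and n n p: 1 tree
p and n p and p and p: 3 trees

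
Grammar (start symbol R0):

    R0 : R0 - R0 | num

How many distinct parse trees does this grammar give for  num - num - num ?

Parse trees for num - num - num:
  [R0 [R0 num] - [R0 [R0 num] - [R0 num]]]
  [R0 [R0 [R0 num] - [R0 num]] - [R0 num]]

2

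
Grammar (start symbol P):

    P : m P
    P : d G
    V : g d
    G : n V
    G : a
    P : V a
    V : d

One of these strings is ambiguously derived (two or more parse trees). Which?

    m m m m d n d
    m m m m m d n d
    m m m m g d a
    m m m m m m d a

m m m m d n d: 1 tree
m m m m m d n d: 1 tree
m m m m g d a: 1 tree
m m m m m m d a: 2 trees

m m m m m m d a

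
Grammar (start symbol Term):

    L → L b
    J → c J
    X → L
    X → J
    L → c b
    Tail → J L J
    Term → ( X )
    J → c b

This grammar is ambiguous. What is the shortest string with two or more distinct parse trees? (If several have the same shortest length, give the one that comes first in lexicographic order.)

length 4: ( c b ) has 2 parse trees

Two derivations of ( c b ):
  Term ⇒ ( X ) ⇒ ( L ) ⇒ ( c b )
  Term ⇒ ( X ) ⇒ ( J ) ⇒ ( c b )

( c b )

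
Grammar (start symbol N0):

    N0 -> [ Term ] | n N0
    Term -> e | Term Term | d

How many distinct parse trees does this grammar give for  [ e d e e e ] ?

14

Parse trees for [ e d e e e ] (showing first 6 of 14):
  [N0 [ [Term [Term e] [Term [Term d] [Term [Term e] [Term [Term e] [Term e]]]]] ]]
  [N0 [ [Term [Term e] [Term [Term d] [Term [Term [Term e] [Term e]] [Term e]]]] ]]
  [N0 [ [Term [Term e] [Term [Term [Term d] [Term e]] [Term [Term e] [Term e]]]] ]]
  [N0 [ [Term [Term e] [Term [Term [Term d] [Term [Term e] [Term e]]] [Term e]]] ]]
  [N0 [ [Term [Term e] [Term [Term [Term [Term d] [Term e]] [Term e]] [Term e]]] ]]
  [N0 [ [Term [Term [Term e] [Term d]] [Term [Term e] [Term [Term e] [Term e]]]] ]]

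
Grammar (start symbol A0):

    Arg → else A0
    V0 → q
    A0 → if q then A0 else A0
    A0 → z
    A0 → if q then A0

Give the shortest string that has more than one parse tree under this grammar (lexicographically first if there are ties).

length 1: no string has ≥2 trees
length 4: no string has ≥2 trees
length 6: no string has ≥2 trees
length 7: no string has ≥2 trees
length 9: if q then if q then z else z has 2 parse trees

Two derivations of if q then if q then z else z:
  A0 ⇒ if q then A0 else A0 ⇒ if q then if q then A0 else A0 ⇒ if q then if q then z else A0 ⇒ if q then if q then z else z
  A0 ⇒ if q then A0 ⇒ if q then if q then A0 else A0 ⇒ if q then if q then z else A0 ⇒ if q then if q then z else z

if q then if q then z else z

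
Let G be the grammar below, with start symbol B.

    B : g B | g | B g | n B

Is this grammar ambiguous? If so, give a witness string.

Witness: g g

Derivation 1: B ⇒ g B ⇒ g g
Derivation 2: B ⇒ B g ⇒ g g

Two distinct leftmost derivations for the same string.

Ambiguous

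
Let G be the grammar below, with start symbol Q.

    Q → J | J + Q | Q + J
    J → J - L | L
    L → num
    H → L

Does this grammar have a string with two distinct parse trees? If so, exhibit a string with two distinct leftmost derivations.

Ambiguous

Witness: num + num

Derivation 1: Q ⇒ J + Q ⇒ L + Q ⇒ num + Q ⇒ num + J ⇒ num + L ⇒ num + num
Derivation 2: Q ⇒ Q + J ⇒ J + J ⇒ L + J ⇒ num + J ⇒ num + L ⇒ num + num

Two distinct leftmost derivations for the same string.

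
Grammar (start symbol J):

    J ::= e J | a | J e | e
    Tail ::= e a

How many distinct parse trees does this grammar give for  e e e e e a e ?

6

Parse trees for e e e e e a e:
  [J e [J e [J e [J e [J e [J [J a] e]]]]]]
  [J e [J e [J e [J e [J [J e [J a]] e]]]]]
  [J e [J e [J e [J [J e [J e [J a]]] e]]]]
  [J e [J e [J [J e [J e [J e [J a]]]] e]]]
  [J e [J [J e [J e [J e [J e [J a]]]]] e]]
  [J [J e [J e [J e [J e [J e [J a]]]]]] e]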